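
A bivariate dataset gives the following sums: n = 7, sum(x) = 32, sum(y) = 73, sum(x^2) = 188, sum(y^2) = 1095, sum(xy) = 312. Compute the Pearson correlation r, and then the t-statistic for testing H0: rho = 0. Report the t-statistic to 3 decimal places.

-0.419

S_xy = nΣxy − ΣxΣy = 7·312 − 32·73 = 2184 − 2336 = -152
S_xx = nΣx² − (Σx)² = 7·188 − 32² = 1316 − 1024 = 292
S_yy = nΣy² − (Σy)² = 7·1095 − 73² = 7665 − 5329 = 2336
r = S_xy / √(S_xx·S_yy) = -152 / √(292·2336) = -152 / √682112 = -152 / 825.9007 = -0.1840
t = r·√(n−2)/√(1−r²) = -0.1840·√5 / √(1−0.033856) = -0.411437 / 0.982926 = -0.419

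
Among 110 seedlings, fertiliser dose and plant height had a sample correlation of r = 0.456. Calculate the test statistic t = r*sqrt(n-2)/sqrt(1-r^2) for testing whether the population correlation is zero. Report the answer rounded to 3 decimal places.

5.325

t = r·√(n−2) / √(1−r²) with r = 0.456, n = 110
  = 0.456·√108 / √(1 − 0.207936)
  = 0.456·10.392305 / 0.889980
  = 4.738891 / 0.889980 = 5.325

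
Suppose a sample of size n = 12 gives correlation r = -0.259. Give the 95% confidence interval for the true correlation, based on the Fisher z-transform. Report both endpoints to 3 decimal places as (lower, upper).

z_r = atanh(-0.259) = -0.265036;  SE = 1/√(n−3) = 1/√9 = 0.333333
z-limits: -0.265036 ± 1.960·0.333333 = -0.265036 ± 0.653333 = [-0.918369, 0.388297]
ρ-limits: (tanh -0.918369, tanh 0.388297) = (-0.725, 0.370)

(-0.725, 0.370)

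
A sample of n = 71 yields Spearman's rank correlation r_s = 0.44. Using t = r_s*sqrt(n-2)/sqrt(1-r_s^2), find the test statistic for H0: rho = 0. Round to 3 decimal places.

4.070

1 − r_s² = 1 − 0.1936 = 0.8064;  √(1−r_s²) = 0.897998
√(n−2) = √69 = 8.306624
t = r_s·√(n−2)/√(1−r_s²) = 0.44 · 8.306624 / 0.897998 = 4.070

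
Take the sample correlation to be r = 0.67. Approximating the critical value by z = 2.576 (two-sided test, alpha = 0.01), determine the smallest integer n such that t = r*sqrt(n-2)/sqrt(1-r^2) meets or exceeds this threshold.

11

Need r·√(n−2)/√(1−r²) ≥ 2.576
√(n−2) ≥ 2.576·√(1−0.4489) / 0.67 = 2.576·0.742361 / 0.67 = 2.8542
n−2 ≥ 8.1465  ⇒  n ≥ 10.1465
Smallest integer n = 11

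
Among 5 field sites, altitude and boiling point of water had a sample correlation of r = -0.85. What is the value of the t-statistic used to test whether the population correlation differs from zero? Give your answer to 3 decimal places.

1 − r² = 1 − 0.7225 = 0.2775;  √(1−r²) = 0.526783
√(n−2) = √3 = 1.732051
t = r·√(n−2)/√(1−r²) = -0.85 · 1.732051 / 0.526783 = -2.795

-2.795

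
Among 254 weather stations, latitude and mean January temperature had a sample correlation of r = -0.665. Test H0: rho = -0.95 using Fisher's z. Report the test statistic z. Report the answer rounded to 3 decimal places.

z_r = atanh(-0.665) = -0.801725,  z_0 = atanh(-0.95) = -1.831781
SE = 1/√(n−3) = 1/√251 = 0.063119
z = (z_r − z_0)/SE = (-0.801725 − (-1.831781)) / 0.063119 = 1.030056 / 0.063119 = 16.319

16.319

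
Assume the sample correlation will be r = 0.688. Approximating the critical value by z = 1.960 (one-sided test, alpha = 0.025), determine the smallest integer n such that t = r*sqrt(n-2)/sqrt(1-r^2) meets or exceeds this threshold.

Need r·√(n−2)/√(1−r²) ≥ 1.960
√(n−2) ≥ 1.960·√(1−0.473344) / 0.688 = 1.960·0.725711 / 0.688 = 2.0674
n−2 ≥ 4.2741  ⇒  n ≥ 6.2741
Smallest integer n = 7

7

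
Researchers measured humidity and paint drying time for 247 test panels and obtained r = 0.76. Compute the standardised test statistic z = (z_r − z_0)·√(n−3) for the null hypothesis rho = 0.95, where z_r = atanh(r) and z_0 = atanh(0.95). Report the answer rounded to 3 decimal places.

z_r = atanh(0.76) = 0.996215,  z_0 = atanh(0.95) = 1.831781
SE = 1/√(n−3) = 1/√244 = 0.064018
z = (z_r − z_0)/SE = (0.996215 − 1.831781) / 0.064018 = -0.835566 / 0.064018 = -13.052

-13.052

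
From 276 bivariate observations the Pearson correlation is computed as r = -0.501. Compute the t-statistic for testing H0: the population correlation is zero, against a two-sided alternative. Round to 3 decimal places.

-9.582

t = r·√(n−2) / √(1−r²) with r = -0.501, n = 276
  = -0.501·√274 / √(1 − 0.251001)
  = -0.501·16.552945 / 0.865447
  = -8.293025 / 0.865447 = -9.582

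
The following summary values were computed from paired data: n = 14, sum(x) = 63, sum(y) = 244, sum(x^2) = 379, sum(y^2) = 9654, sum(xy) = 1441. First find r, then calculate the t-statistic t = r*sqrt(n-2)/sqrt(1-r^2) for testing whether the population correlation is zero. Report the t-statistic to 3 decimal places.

1.883

Numerator: nΣxy − (Σx)(Σy) = 14·1441 − (63)(244) = 4802
Denominator: √[(nΣx²−(Σx)²)(nΣy²−(Σy)²)]
  nΣx²−(Σx)² = 14·379 − 3969 = 1337;  nΣy²−(Σy)² = 14·9654 − 59536 = 75620
  √(1337·75620) = √101103940 = 10055.0455
r = 4802 / 10055.0455 = 0.4776
t = r·√(n−2)/√(1−r²) = 0.4776·√12 / √(1−0.228102) = 1.654455 / 0.878577 = 1.883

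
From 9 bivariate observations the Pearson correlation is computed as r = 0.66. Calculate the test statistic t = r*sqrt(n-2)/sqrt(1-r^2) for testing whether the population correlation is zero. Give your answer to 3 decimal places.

2.324

1 − r² = 1 − 0.4356 = 0.5644;  √(1−r²) = 0.751266
√(n−2) = √7 = 2.645751
t = r·√(n−2)/√(1−r²) = 0.66 · 2.645751 / 0.751266 = 2.324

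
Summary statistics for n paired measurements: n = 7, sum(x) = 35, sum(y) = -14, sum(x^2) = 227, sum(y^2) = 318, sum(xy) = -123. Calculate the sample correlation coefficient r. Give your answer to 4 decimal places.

-0.4316

Numerator: nΣxy − (Σx)(Σy) = 7·(-123) − (35)(-14) = -371
Denominator: √[(nΣx²−(Σx)²)(nΣy²−(Σy)²)]
  nΣx²−(Σx)² = 7·227 − 1225 = 364;  nΣy²−(Σy)² = 7·318 − 196 = 2030
  √(364·2030) = √738920 = 859.6046
r = -371 / 859.6046 = -0.4316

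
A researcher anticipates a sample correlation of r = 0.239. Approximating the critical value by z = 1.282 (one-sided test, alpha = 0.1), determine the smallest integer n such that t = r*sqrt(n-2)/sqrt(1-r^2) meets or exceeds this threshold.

r√(n−2)/√(1−r²) ≥ 1.282  ⇔  n−2 ≥ (1.282)²·(1−r²)/r²
(1−r²)/r² = (1−0.057121)/0.057121 = 16.5067
n ≥ 2 + 1.643524·16.5067 = 2 + 27.1292 = 29.1292
⌈29.1292⌉ = 30

30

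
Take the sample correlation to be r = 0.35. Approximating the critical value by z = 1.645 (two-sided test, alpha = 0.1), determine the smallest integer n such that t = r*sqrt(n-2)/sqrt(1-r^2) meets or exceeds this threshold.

22

Need r·√(n−2)/√(1−r²) ≥ 1.645
√(n−2) ≥ 1.645·√(1−0.1225) / 0.35 = 1.645·0.936750 / 0.35 = 4.4027
n−2 ≥ 19.3838  ⇒  n ≥ 21.3838
Smallest integer n = 22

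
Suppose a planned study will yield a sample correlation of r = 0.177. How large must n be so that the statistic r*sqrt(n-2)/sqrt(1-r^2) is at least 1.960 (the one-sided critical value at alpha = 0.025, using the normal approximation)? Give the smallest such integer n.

r√(n−2)/√(1−r²) ≥ 1.960  ⇔  n−2 ≥ (1.960)²·(1−r²)/r²
(1−r²)/r² = (1−0.031329)/0.031329 = 30.9193
n ≥ 2 + 3.8416·30.9193 = 2 + 118.7796 = 120.7796
⌈120.7796⌉ = 121

121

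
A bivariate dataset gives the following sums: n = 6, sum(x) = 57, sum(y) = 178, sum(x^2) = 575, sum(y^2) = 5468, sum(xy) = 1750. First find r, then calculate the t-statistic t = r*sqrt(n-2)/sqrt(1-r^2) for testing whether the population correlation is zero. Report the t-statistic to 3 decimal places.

2.232

Numerator: nΣxy − (Σx)(Σy) = 6·1750 − (57)(178) = 354
Denominator: √[(nΣx²−(Σx)²)(nΣy²−(Σy)²)]
  nΣx²−(Σx)² = 6·575 − 3249 = 201;  nΣy²−(Σy)² = 6·5468 − 31684 = 1124
  √(201·1124) = √225924 = 475.3146
r = 354 / 475.3146 = 0.7448
t = r·√(n−2)/√(1−r²) = 0.7448·√4 / √(1−0.554727) = 1.489600 / 0.667288 = 2.232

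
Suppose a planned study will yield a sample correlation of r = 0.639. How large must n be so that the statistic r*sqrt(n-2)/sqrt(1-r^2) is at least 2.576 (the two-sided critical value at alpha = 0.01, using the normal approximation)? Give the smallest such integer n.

12

r√(n−2)/√(1−r²) ≥ 2.576  ⇔  n−2 ≥ (2.576)²·(1−r²)/r²
(1−r²)/r² = (1−0.408321)/0.408321 = 1.4491
n ≥ 2 + 6.635776·1.4491 = 2 + 9.6159 = 11.6159
⌈11.6159⌉ = 12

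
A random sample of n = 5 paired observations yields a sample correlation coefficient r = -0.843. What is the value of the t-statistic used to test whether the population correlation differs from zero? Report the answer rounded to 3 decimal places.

1 − r² = 1 − 0.710649 = 0.289351;  √(1−r²) = 0.537914
√(n−2) = √3 = 1.732051
t = r·√(n−2)/√(1−r²) = -0.843 · 1.732051 / 0.537914 = -2.714

-2.714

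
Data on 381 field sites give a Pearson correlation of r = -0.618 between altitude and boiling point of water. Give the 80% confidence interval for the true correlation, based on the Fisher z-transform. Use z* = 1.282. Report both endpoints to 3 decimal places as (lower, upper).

Fisher z: z_r = atanh(r) = ½·ln((1+(-0.618))/(1−(-0.618))) = -0.721763
SE(z) = 1/√(n−3) = 1/√378 = 0.051434
80% ⇒ z* = 1.282; margin = 1.282·0.051434 = 0.065938
CI on z-scale: (-0.787701, -0.655825)
Back-transform: tanh(-0.787701) = -0.657105, tanh(-0.655825) = -0.575578

(-0.657, -0.576)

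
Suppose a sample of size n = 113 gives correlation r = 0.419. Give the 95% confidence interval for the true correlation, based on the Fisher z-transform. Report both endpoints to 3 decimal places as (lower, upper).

(0.254, 0.560)

z_r = atanh(0.419) = 0.446478;  SE = 1/√(n−3) = 1/√110 = 0.095346
z-limits: 0.446478 ± 1.960·0.095346 = 0.446478 ± 0.186878 = [0.259600, 0.633356]
ρ-limits: (tanh 0.259600, tanh 0.633356) = (0.254, 0.560)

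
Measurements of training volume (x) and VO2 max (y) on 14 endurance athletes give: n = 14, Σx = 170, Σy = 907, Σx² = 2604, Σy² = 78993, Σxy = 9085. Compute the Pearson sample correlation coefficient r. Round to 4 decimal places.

-0.5836

Numerator: nΣxy − (Σx)(Σy) = 14·9085 − (170)(907) = -27000
Denominator: √[(nΣx²−(Σx)²)(nΣy²−(Σy)²)]
  nΣx²−(Σx)² = 14·2604 − 28900 = 7556;  nΣy²−(Σy)² = 14·78993 − 822649 = 283253
  √(7556·283253) = √2140259668 = 46262.9405
r = -27000 / 46262.9405 = -0.5836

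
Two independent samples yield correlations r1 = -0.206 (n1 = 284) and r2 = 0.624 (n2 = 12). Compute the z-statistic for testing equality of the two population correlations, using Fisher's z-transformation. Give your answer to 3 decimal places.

Fisher z-transforms: z1 = atanh(-0.206) = -0.208990, z2 = atanh(0.624) = 0.731529; difference d = -0.940519
Var(d) = 1/281 + 1/9 = 0.0035587 + 0.1111111 = 0.1146698
z = d/√Var(d) = -0.940519 / √0.1146698 = -0.940519 / 0.338629 = -2.777

-2.777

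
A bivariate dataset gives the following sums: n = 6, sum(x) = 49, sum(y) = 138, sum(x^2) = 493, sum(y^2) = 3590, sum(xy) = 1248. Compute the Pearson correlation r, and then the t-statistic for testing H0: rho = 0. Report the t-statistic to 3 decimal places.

1.563

Numerator: nΣxy − (Σx)(Σy) = 6·1248 − (49)(138) = 726
Denominator: √[(nΣx²−(Σx)²)(nΣy²−(Σy)²)]
  nΣx²−(Σx)² = 6·493 − 2401 = 557;  nΣy²−(Σy)² = 6·3590 − 19044 = 2496
  √(557·2496) = √1390272 = 1179.0980
r = 726 / 1179.0980 = 0.6157
t = r·√(n−2)/√(1−r²) = 0.6157·√4 / √(1−0.379086) = 1.231400 / 0.787981 = 1.563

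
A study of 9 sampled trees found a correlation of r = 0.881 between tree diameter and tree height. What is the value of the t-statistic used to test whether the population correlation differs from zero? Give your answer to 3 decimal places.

4.927

1 − r² = 1 − 0.776161 = 0.223839;  √(1−r²) = 0.473116
√(n−2) = √7 = 2.645751
t = r·√(n−2)/√(1−r²) = 0.881 · 2.645751 / 0.473116 = 4.927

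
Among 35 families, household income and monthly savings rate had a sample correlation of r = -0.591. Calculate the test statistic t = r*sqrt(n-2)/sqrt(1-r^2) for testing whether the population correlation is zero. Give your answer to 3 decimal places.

-4.209

t = r·√(n−2) / √(1−r²) with r = -0.591, n = 35
  = -0.591·√33 / √(1 − 0.349281)
  = -0.591·5.744563 / 0.806672
  = -3.395037 / 0.806672 = -4.209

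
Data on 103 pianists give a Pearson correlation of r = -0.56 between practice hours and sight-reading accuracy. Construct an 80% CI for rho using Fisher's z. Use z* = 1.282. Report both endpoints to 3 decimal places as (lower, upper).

(-0.642, -0.466)

z_r = atanh(-0.56) = -0.632833;  SE = 1/√(n−3) = 1/√100 = 0.100000
z-limits: -0.632833 ± 1.282·0.100000 = -0.632833 ± 0.128200 = [-0.761033, -0.504633]
ρ-limits: (tanh -0.761033, tanh -0.504633) = (-0.642, -0.466)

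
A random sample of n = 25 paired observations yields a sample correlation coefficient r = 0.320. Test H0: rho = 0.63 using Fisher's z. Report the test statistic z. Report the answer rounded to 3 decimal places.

-1.922

z_r = atanh(0.320) = 0.331647,  z_0 = atanh(0.63) = 0.741416
SE = 1/√(n−3) = 1/√22 = 0.213201
z = (z_r − z_0)/SE = (0.331647 − 0.741416) / 0.213201 = -0.409769 / 0.213201 = -1.922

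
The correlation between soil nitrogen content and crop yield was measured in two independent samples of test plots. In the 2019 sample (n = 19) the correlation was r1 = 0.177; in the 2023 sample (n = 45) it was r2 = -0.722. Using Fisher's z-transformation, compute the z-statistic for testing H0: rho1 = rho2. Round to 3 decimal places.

Fisher z-transforms: z1 = atanh(0.177) = 0.178884, z2 = atanh(-0.722) = -0.911810; difference d = 1.090694
Var(d) = 1/16 + 1/42 = 0.0625000 + 0.0238095 = 0.0863095
z = d/√Var(d) = 1.090694 / √0.0863095 = 1.090694 / 0.293785 = 3.713

3.713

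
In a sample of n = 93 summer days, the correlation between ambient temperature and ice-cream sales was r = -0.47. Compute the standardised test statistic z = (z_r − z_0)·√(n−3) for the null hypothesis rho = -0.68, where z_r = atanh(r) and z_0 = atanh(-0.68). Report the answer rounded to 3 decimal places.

Fisher z: atanh(-0.47) = -0.510070, atanh(-0.68) = -0.829114
z = (z_r − z_0)·√(n−3) = (-0.510070 − (-0.829114))·√90 = 0.319044 · 9.486833 = 3.027

3.027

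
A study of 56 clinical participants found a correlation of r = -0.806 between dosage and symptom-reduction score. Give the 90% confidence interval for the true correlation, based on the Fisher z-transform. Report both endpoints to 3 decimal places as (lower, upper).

(-0.872, -0.711)

Fisher z: z_r = atanh(r) = ½·ln((1+(-0.806))/(1−(-0.806))) = -1.115506
SE(z) = 1/√(n−3) = 1/√53 = 0.137361
90% ⇒ z* = 1.645; margin = 1.645·0.137361 = 0.225959
CI on z-scale: (-1.341465, -0.889547)
Back-transform: tanh(-1.341465) = -0.872024, tanh(-0.889547) = -0.711170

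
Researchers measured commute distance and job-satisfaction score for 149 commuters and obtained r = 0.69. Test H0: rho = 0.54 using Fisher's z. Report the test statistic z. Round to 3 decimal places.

Fisher z: atanh(0.69) = 0.847956, atanh(0.54) = 0.604156
z = (z_r − z_0)·√(n−3) = (0.847956 − 0.604156)·√146 = 0.243800 · 12.083046 = 2.946

2.946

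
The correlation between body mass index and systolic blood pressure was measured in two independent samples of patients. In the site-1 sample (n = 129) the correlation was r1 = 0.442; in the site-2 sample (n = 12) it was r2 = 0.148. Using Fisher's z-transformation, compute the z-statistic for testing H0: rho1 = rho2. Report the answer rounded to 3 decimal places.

0.944

Fisher z-transforms: z1 = atanh(0.442) = 0.474714, z2 = atanh(0.148) = 0.149095; difference d = 0.325619
Var(d) = 1/126 + 1/9 = 0.0079365 + 0.1111111 = 0.1190476
z = d/√Var(d) = 0.325619 / √0.1190476 = 0.325619 / 0.345033 = 0.944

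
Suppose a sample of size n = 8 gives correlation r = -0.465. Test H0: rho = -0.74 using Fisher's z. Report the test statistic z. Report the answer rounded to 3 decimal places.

0.999

Fisher z: atanh(-0.465) = -0.503672, atanh(-0.74) = -0.950479
z = (z_r − z_0)·√(n−3) = (-0.503672 − (-0.950479))·√5 = 0.446807 · 2.236068 = 0.999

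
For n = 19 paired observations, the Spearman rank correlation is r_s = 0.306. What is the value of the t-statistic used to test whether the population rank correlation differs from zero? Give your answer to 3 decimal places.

1 − r_s² = 1 − 0.093636 = 0.906364;  √(1−r_s²) = 0.952032
√(n−2) = √17 = 4.123106
t = r_s·√(n−2)/√(1−r_s²) = 0.306 · 4.123106 / 0.952032 = 1.325

1.325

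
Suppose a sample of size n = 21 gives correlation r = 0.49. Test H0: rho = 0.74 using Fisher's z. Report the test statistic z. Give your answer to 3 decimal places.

z_r = atanh(0.49) = 0.536060,  z_0 = atanh(0.74) = 0.950479
SE = 1/√(n−3) = 1/√18 = 0.235702
z = (z_r − z_0)/SE = (0.536060 − 0.950479) / 0.235702 = -0.414419 / 0.235702 = -1.758

-1.758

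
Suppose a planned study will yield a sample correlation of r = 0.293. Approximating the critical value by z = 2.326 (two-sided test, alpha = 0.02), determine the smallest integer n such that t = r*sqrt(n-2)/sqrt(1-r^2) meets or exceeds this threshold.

r√(n−2)/√(1−r²) ≥ 2.326  ⇔  n−2 ≥ (2.326)²·(1−r²)/r²
(1−r²)/r² = (1−0.085849)/0.085849 = 10.6484
n ≥ 2 + 5.410276·10.6484 = 2 + 57.6108 = 59.6108
⌈59.6108⌉ = 60

60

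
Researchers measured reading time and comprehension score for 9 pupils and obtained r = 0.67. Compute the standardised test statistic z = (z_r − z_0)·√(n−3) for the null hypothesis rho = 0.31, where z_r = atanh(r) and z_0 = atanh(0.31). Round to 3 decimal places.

z_r = atanh(0.67) = 0.810743,  z_0 = atanh(0.31) = 0.320545
SE = 1/√(n−3) = 1/√6 = 0.408248
z = (z_r − z_0)/SE = (0.810743 − 0.320545) / 0.408248 = 0.490198 / 0.408248 = 1.201

1.201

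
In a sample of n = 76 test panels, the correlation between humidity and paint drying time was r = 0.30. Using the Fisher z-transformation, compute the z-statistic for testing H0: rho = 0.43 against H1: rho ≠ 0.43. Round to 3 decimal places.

-1.285

z_r = atanh(0.30) = 0.309520,  z_0 = atanh(0.43) = 0.459897
SE = 1/√(n−3) = 1/√73 = 0.117041
z = (z_r − z_0)/SE = (0.309520 − 0.459897) / 0.117041 = -0.150377 / 0.117041 = -1.285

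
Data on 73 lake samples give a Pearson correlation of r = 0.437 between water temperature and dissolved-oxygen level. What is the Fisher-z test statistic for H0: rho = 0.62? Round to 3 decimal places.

Fisher z: atanh(0.437) = 0.468517, atanh(0.62) = 0.725005
z = (z_r − z_0)·√(n−3) = (0.468517 − 0.725005)·√70 = -0.256488 · 8.366600 = -2.146

-2.146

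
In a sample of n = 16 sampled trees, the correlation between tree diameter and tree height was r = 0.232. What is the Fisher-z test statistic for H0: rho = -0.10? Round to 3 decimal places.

1.214

Fisher z: atanh(0.232) = 0.236302, atanh(-0.10) = -0.100335
z = (z_r − z_0)·√(n−3) = (0.236302 − (-0.100335))·√13 = 0.336637 · 3.605551 = 1.214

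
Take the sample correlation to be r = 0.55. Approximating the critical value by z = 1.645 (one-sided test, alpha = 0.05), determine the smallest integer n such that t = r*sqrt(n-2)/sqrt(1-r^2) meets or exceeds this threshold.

r√(n−2)/√(1−r²) ≥ 1.645  ⇔  n−2 ≥ (1.645)²·(1−r²)/r²
(1−r²)/r² = (1−0.3025)/0.3025 = 2.3058
n ≥ 2 + 2.706025·2.3058 = 2 + 6.2396 = 8.2396
⌈8.2396⌉ = 9

9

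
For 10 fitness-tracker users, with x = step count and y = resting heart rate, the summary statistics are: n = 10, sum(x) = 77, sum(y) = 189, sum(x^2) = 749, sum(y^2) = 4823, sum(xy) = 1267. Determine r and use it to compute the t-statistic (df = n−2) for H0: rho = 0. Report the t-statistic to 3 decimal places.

S_xy = nΣxy − ΣxΣy = 10·1267 − 77·189 = 12670 − 14553 = -1883
S_xx = nΣx² − (Σx)² = 10·749 − 77² = 7490 − 5929 = 1561
S_yy = nΣy² − (Σy)² = 10·4823 − 189² = 48230 − 35721 = 12509
r = S_xy / √(S_xx·S_yy) = -1883 / √(1561·12509) = -1883 / √19526549 = -1883 / 4418.8855 = -0.4261
t = r·√(n−2)/√(1−r²) = -0.4261·√8 / √(1−0.181561) = -1.205193 / 0.904676 = -1.332

-1.332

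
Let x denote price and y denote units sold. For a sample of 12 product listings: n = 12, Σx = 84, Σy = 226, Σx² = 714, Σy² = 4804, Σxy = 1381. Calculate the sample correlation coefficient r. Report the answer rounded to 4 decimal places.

S_xy = nΣxy − ΣxΣy = 12·1381 − 84·226 = 16572 − 18984 = -2412
S_xx = nΣx² − (Σx)² = 12·714 − 84² = 8568 − 7056 = 1512
S_yy = nΣy² − (Σy)² = 12·4804 − 226² = 57648 − 51076 = 6572
r = S_xy / √(S_xx·S_yy) = -2412 / √(1512·6572) = -2412 / √9936864 = -2412 / 3152.2792 = -0.7652

-0.7652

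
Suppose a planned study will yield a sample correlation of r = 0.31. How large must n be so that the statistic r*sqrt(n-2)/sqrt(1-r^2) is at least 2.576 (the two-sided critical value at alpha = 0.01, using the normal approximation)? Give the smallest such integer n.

65

Need r·√(n−2)/√(1−r²) ≥ 2.576
√(n−2) ≥ 2.576·√(1−0.0961) / 0.31 = 2.576·0.950737 / 0.31 = 7.9003
n−2 ≥ 62.4147  ⇒  n ≥ 64.4147
Smallest integer n = 65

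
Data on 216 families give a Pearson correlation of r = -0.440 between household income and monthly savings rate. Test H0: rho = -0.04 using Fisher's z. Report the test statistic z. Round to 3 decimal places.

z_r = atanh(-0.440) = -0.472231,  z_0 = atanh(-0.04) = -0.040021
SE = 1/√(n−3) = 1/√213 = 0.068519
z = (z_r − z_0)/SE = (-0.472231 − (-0.040021)) / 0.068519 = -0.432210 / 0.068519 = -6.308

-6.308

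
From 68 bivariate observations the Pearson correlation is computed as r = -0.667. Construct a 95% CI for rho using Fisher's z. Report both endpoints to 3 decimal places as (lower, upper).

Fisher z: z_r = atanh(r) = ½·ln((1+(-0.667))/(1−(-0.667))) = -0.805319
SE(z) = 1/√(n−3) = 1/√65 = 0.124035
95% ⇒ z* = 1.960; margin = 1.960·0.124035 = 0.243109
CI on z-scale: (-1.048428, -0.562210)
Back-transform: tanh(-1.048428) = -0.781194, tanh(-0.562210) = -0.509615

(-0.781, -0.510)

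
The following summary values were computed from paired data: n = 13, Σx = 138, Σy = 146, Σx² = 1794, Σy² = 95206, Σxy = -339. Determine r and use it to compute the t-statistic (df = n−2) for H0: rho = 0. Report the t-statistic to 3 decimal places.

Numerator: nΣxy − (Σx)(Σy) = 13·(-339) − (138)(146) = -24555
Denominator: √[(nΣx²−(Σx)²)(nΣy²−(Σy)²)]
  nΣx²−(Σx)² = 13·1794 − 19044 = 4278;  nΣy²−(Σy)² = 13·95206 − 21316 = 1216362
  √(4278·1216362) = √5203596636 = 72135.9594
r = -24555 / 72135.9594 = -0.3404
t = r·√(n−2)/√(1−r²) = -0.3404·√11 / √(1−0.115872) = -1.128979 / 0.940281 = -1.201

-1.201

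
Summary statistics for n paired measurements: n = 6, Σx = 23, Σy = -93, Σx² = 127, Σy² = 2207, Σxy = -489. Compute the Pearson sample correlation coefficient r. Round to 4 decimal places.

Numerator: nΣxy − (Σx)(Σy) = 6·(-489) − (23)(-93) = -795
Denominator: √[(nΣx²−(Σx)²)(nΣy²−(Σy)²)]
  nΣx²−(Σx)² = 6·127 − 529 = 233;  nΣy²−(Σy)² = 6·2207 − 8649 = 4593
  √(233·4593) = √1070169 = 1034.4897
r = -795 / 1034.4897 = -0.7685

-0.7685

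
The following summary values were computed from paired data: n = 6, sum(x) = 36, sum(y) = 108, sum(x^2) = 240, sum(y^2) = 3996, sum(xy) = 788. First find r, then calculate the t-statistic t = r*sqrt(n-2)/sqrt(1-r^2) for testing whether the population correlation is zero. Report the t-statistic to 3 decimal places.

1.626

Numerator: nΣxy − (Σx)(Σy) = 6·788 − (36)(108) = 840
Denominator: √[(nΣx²−(Σx)²)(nΣy²−(Σy)²)]
  nΣx²−(Σx)² = 6·240 − 1296 = 144;  nΣy²−(Σy)² = 6·3996 − 11664 = 12312
  √(144·12312) = √1772928 = 1331.5134
r = 840 / 1331.5134 = 0.6309
t = r·√(n−2)/√(1−r²) = 0.6309·√4 / √(1−0.398035) = 1.261800 / 0.775864 = 1.626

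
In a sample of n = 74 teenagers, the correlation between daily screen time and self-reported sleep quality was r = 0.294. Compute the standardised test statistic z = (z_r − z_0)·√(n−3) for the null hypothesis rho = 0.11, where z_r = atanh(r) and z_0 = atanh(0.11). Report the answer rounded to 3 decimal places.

1.622

z_r = atanh(0.294) = 0.302939,  z_0 = atanh(0.11) = 0.110447
SE = 1/√(n−3) = 1/√71 = 0.118678
z = (z_r − z_0)/SE = (0.302939 − 0.110447) / 0.118678 = 0.192492 / 0.118678 = 1.622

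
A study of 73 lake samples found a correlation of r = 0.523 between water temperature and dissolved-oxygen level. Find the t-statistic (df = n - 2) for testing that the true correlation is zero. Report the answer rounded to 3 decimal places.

t = r·√(n−2) / √(1−r²) with r = 0.523, n = 73
  = 0.523·√71 / √(1 − 0.273529)
  = 0.523·8.426150 / 0.852333
  = 4.406876 / 0.852333 = 5.170

5.170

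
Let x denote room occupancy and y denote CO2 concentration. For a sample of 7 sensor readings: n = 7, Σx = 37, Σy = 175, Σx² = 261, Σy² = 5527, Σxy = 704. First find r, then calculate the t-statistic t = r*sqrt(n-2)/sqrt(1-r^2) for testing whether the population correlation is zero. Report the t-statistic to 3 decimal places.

S_xy = nΣxy − ΣxΣy = 7·704 − 37·175 = 4928 − 6475 = -1547
S_xx = nΣx² − (Σx)² = 7·261 − 37² = 1827 − 1369 = 458
S_yy = nΣy² − (Σy)² = 7·5527 − 175² = 38689 − 30625 = 8064
r = S_xy / √(S_xx·S_yy) = -1547 / √(458·8064) = -1547 / √3693312 = -1547 / 1921.7992 = -0.8050
t = r·√(n−2)/√(1−r²) = -0.8050·√5 / √(1−0.648025) = -1.800035 / 0.593275 = -3.034

-3.034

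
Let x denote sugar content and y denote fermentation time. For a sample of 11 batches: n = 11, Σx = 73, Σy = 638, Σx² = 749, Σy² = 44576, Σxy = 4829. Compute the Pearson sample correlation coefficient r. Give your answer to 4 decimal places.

0.4204

Numerator: nΣxy − (Σx)(Σy) = 11·4829 − (73)(638) = 6545
Denominator: √[(nΣx²−(Σx)²)(nΣy²−(Σy)²)]
  nΣx²−(Σx)² = 11·749 − 5329 = 2910;  nΣy²−(Σy)² = 11·44576 − 407044 = 83292
  √(2910·83292) = √242379720 = 15568.5491
r = 6545 / 15568.5491 = 0.4204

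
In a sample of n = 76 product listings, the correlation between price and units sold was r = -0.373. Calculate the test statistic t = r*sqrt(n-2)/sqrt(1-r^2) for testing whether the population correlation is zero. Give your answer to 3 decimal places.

-3.458

1 − r² = 1 − 0.139129 = 0.860871;  √(1−r²) = 0.927831
√(n−2) = √74 = 8.602325
t = r·√(n−2)/√(1−r²) = -0.373 · 8.602325 / 0.927831 = -3.458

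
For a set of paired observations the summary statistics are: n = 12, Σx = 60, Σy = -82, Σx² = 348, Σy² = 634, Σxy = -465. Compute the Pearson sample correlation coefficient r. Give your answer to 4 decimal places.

-0.9249

S_xy = nΣxy − ΣxΣy = 12·(-465) − 60·(-82) = -5580 − (-4920) = -660
S_xx = nΣx² − (Σx)² = 12·348 − 60² = 4176 − 3600 = 576
S_yy = nΣy² − (Σy)² = 12·634 − (-82)² = 7608 − 6724 = 884
r = S_xy / √(S_xx·S_yy) = -660 / √(576·884) = -660 / √509184 = -660 / 713.5713 = -0.9249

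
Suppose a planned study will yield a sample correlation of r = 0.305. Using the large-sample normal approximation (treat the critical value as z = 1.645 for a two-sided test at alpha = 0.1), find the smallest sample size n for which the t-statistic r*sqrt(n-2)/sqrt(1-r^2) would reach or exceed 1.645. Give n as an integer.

29

Need r·√(n−2)/√(1−r²) ≥ 1.645
√(n−2) ≥ 1.645·√(1−0.093025) / 0.305 = 1.645·0.952352 / 0.305 = 5.1365
n−2 ≥ 26.3836  ⇒  n ≥ 28.3836
Smallest integer n = 29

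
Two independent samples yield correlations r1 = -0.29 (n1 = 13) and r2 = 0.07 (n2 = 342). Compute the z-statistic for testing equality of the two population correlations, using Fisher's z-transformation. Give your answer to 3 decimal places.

z1 = atanh(-0.29) = -0.298566,  z2 = atanh(0.07) = 0.070115
SE = √(1/(n1−3) + 1/(n2−3)) = √(1/10 + 1/339) = √(0.1000000 + 0.0029499) = √0.1029499 = 0.320858
z = (z1 − z2)/SE = (-0.298566 − 0.070115) / 0.320858 = -0.368681 / 0.320858 = -1.149

-1.149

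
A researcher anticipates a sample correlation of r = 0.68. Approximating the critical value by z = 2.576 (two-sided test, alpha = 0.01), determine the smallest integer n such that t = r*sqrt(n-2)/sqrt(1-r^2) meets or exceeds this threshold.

r√(n−2)/√(1−r²) ≥ 2.576  ⇔  n−2 ≥ (2.576)²·(1−r²)/r²
(1−r²)/r² = (1−0.4624)/0.4624 = 1.1626
n ≥ 2 + 6.635776·1.1626 = 2 + 7.7148 = 9.7148
⌈9.7148⌉ = 10

10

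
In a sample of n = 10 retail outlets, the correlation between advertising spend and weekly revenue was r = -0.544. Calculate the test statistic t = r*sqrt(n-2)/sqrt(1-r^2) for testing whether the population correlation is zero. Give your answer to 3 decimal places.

-1.834

1 − r² = 1 − 0.295936 = 0.704064;  √(1−r²) = 0.839085
√(n−2) = √8 = 2.828427
t = r·√(n−2)/√(1−r²) = -0.544 · 2.828427 / 0.839085 = -1.834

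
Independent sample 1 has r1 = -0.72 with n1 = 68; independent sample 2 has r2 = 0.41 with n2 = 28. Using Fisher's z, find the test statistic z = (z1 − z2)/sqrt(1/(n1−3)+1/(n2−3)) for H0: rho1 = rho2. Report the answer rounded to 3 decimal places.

-5.708

z1 = atanh(-0.72) = -0.907645,  z2 = atanh(0.41) = 0.435611
SE = √(1/(n1−3) + 1/(n2−3)) = √(1/65 + 1/25) = √(0.0153846 + 0.0400000) = √0.0553846 = 0.235339
z = (z1 − z2)/SE = (-0.907645 − 0.435611) / 0.235339 = -1.343256 / 0.235339 = -5.708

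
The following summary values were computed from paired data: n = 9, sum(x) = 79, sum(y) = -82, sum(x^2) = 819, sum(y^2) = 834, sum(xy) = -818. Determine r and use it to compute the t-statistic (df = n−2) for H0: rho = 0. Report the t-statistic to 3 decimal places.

-7.316

Numerator: nΣxy − (Σx)(Σy) = 9·(-818) − (79)(-82) = -884
Denominator: √[(nΣx²−(Σx)²)(nΣy²−(Σy)²)]
  nΣx²−(Σx)² = 9·819 − 6241 = 1130;  nΣy²−(Σy)² = 9·834 − 6724 = 782
  √(1130·782) = √883660 = 940.0319
r = -884 / 940.0319 = -0.9404
t = r·√(n−2)/√(1−r²) = -0.9404·√7 / √(1−0.884352) = -2.488065 / 0.340071 = -7.316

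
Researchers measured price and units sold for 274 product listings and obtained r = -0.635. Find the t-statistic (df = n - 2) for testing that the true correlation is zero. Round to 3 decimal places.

1 − r² = 1 − 0.403225 = 0.596775;  √(1−r²) = 0.772512
√(n−2) = √272 = 16.492423
t = r·√(n−2)/√(1−r²) = -0.635 · 16.492423 / 0.772512 = -13.557

-13.557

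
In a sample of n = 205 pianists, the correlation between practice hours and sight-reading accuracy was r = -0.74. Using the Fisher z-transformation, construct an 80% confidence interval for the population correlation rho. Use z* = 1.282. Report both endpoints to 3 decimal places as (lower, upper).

(-0.778, -0.696)

Fisher z: z_r = atanh(r) = ½·ln((1+(-0.74))/(1−(-0.74))) = -0.950479
SE(z) = 1/√(n−3) = 1/√202 = 0.070360
80% ⇒ z* = 1.282; margin = 1.282·0.070360 = 0.090202
CI on z-scale: (-1.040681, -0.860277)
Back-transform: tanh(-1.040681) = -0.778157, tanh(-0.860277) = -0.696400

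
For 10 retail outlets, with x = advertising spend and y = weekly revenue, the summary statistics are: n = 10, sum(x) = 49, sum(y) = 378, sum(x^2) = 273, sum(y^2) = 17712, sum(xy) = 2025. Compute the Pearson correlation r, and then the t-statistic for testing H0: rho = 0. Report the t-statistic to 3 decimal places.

1.699

Numerator: nΣxy − (Σx)(Σy) = 10·2025 − (49)(378) = 1728
Denominator: √[(nΣx²−(Σx)²)(nΣy²−(Σy)²)]
  nΣx²−(Σx)² = 10·273 − 2401 = 329;  nΣy²−(Σy)² = 10·17712 − 142884 = 34236
  √(329·34236) = √11263644 = 3356.1353
r = 1728 / 3356.1353 = 0.5149
t = r·√(n−2)/√(1−r²) = 0.5149·√8 / √(1−0.265122) = 1.456357 / 0.857250 = 1.699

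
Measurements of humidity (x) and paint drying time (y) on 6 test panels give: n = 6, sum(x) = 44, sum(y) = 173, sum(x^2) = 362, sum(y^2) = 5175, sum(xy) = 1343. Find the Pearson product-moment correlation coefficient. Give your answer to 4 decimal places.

0.8671

S_xy = nΣxy − ΣxΣy = 6·1343 − 44·173 = 8058 − 7612 = 446
S_xx = nΣx² − (Σx)² = 6·362 − 44² = 2172 − 1936 = 236
S_yy = nΣy² − (Σy)² = 6·5175 − 173² = 31050 − 29929 = 1121
r = S_xy / √(S_xx·S_yy) = 446 / √(236·1121) = 446 / √264556 = 446 / 514.3501 = 0.8671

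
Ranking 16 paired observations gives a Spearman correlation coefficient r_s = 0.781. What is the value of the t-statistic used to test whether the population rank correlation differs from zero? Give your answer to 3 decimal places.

4.679

t = r_s·√(n−2) / √(1−r_s²) with r_s = 0.781, n = 16
  = 0.781·√14 / √(1 − 0.609961)
  = 0.781·3.741657 / 0.624531
  = 2.922234 / 0.624531 = 4.679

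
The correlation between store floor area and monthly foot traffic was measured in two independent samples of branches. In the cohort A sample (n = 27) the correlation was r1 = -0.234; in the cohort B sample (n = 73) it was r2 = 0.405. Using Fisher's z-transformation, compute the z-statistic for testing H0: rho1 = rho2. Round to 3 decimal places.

z1 = atanh(-0.234) = -0.238417,  z2 = atanh(0.405) = 0.429616
SE = √(1/(n1−3) + 1/(n2−3)) = √(1/24 + 1/70) = √(0.0416667 + 0.0142857) = √0.0559524 = 0.236543
z = (z1 − z2)/SE = (-0.238417 − 0.429616) / 0.236543 = -0.668033 / 0.236543 = -2.824

-2.824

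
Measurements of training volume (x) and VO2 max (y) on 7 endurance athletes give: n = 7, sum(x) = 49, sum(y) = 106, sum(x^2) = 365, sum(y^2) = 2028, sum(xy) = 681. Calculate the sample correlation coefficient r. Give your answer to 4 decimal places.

-0.6324

S_xy = nΣxy − ΣxΣy = 7·681 − 49·106 = 4767 − 5194 = -427
S_xx = nΣx² − (Σx)² = 7·365 − 49² = 2555 − 2401 = 154
S_yy = nΣy² − (Σy)² = 7·2028 − 106² = 14196 − 11236 = 2960
r = S_xy / √(S_xx·S_yy) = -427 / √(154·2960) = -427 / √455840 = -427 / 675.1592 = -0.6324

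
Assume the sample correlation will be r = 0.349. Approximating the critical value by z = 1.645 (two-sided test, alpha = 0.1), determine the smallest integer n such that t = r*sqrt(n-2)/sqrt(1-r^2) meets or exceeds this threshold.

Need r·√(n−2)/√(1−r²) ≥ 1.645
√(n−2) ≥ 1.645·√(1−0.121801) / 0.349 = 1.645·0.937123 / 0.349 = 4.4171
n−2 ≥ 19.5108  ⇒  n ≥ 21.5108
Smallest integer n = 22

22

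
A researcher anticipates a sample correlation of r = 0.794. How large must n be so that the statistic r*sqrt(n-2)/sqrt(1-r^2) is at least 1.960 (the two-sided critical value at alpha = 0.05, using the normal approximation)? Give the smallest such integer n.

r√(n−2)/√(1−r²) ≥ 1.960  ⇔  n−2 ≥ (1.960)²·(1−r²)/r²
(1−r²)/r² = (1−0.630436)/0.630436 = 0.5862
n ≥ 2 + 3.8416·0.5862 = 2 + 2.2519 = 4.2519
⌈4.2519⌉ = 5

5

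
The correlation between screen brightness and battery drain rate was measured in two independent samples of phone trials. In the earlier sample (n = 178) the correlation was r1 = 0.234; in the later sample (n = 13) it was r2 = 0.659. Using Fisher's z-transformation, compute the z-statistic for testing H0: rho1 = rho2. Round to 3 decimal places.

-1.700

z1 = atanh(0.234) = 0.238417,  z2 = atanh(0.659) = 0.791044
SE = √(1/(n1−3) + 1/(n2−3)) = √(1/175 + 1/10) = √(0.0057143 + 0.1000000) = √0.1057143 = 0.325137
z = (z1 − z2)/SE = (0.238417 − 0.791044) / 0.325137 = -0.552627 / 0.325137 = -1.700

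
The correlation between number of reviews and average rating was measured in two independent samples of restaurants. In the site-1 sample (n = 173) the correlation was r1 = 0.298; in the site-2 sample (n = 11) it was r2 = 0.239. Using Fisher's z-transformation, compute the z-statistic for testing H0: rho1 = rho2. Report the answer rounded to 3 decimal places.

Fisher z-transforms: z1 = atanh(0.298) = 0.307323, z2 = atanh(0.239) = 0.243713; difference d = 0.063610
Var(d) = 1/170 + 1/8 = 0.0058824 + 0.1250000 = 0.1308824
z = d/√Var(d) = 0.063610 / √0.1308824 = 0.063610 / 0.361777 = 0.176

0.176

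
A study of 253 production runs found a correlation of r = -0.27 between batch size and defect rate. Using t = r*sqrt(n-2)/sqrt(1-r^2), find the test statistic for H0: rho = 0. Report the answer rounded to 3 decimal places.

1 − r² = 1 − 0.0729 = 0.9271;  √(1−r²) = 0.962860
√(n−2) = √251 = 15.842980
t = r·√(n−2)/√(1−r²) = -0.27 · 15.842980 / 0.962860 = -4.443

-4.443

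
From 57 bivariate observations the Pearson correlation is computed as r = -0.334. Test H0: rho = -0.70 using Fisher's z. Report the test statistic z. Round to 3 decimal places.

z_r = atanh(-0.334) = -0.347324,  z_0 = atanh(-0.70) = -0.867301
SE = 1/√(n−3) = 1/√54 = 0.136083
z = (z_r − z_0)/SE = (-0.347324 − (-0.867301)) / 0.136083 = 0.519977 / 0.136083 = 3.821

3.821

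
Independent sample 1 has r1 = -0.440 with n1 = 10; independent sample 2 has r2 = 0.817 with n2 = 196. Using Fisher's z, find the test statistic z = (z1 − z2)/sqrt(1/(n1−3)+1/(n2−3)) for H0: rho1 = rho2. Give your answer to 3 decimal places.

Fisher z-transforms: z1 = atanh(-0.440) = -0.472231, z2 = atanh(0.817) = 1.147728; difference d = -1.619959
Var(d) = 1/7 + 1/193 = 0.1428571 + 0.0051813 = 0.1480384
z = d/√Var(d) = -1.619959 / √0.1480384 = -1.619959 / 0.384758 = -4.210

-4.210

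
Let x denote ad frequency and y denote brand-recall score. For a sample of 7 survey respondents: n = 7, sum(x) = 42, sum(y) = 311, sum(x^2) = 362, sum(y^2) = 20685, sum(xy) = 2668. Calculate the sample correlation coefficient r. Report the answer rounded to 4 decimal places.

0.9227

S_xy = nΣxy − ΣxΣy = 7·2668 − 42·311 = 18676 − 13062 = 5614
S_xx = nΣx² − (Σx)² = 7·362 − 42² = 2534 − 1764 = 770
S_yy = nΣy² − (Σy)² = 7·20685 − 311² = 144795 − 96721 = 48074
r = S_xy / √(S_xx·S_yy) = 5614 / √(770·48074) = 5614 / √37016980 = 5614 / 6084.1581 = 0.9227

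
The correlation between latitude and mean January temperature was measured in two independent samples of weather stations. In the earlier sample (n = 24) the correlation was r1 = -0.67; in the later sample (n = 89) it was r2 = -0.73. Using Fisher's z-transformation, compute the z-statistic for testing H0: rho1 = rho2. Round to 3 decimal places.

0.485

z1 = atanh(-0.67) = -0.810743,  z2 = atanh(-0.73) = -0.928727
SE = √(1/(n1−3) + 1/(n2−3)) = √(1/21 + 1/86) = √(0.0476190 + 0.0116279) = √0.0592469 = 0.243407
z = (z1 − z2)/SE = (-0.810743 − (-0.928727)) / 0.243407 = 0.117984 / 0.243407 = 0.485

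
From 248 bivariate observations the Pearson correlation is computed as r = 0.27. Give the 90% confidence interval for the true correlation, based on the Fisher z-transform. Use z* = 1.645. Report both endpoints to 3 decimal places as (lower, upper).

Fisher z: z_r = atanh(r) = ½·ln((1+0.27)/(1−0.27)) = 0.276864
SE(z) = 1/√(n−3) = 1/√245 = 0.063888
90% ⇒ z* = 1.645; margin = 1.645·0.063888 = 0.105096
CI on z-scale: (0.171768, 0.381960)
Back-transform: tanh(0.171768) = 0.170098, tanh(0.381960) = 0.364408

(0.170, 0.364)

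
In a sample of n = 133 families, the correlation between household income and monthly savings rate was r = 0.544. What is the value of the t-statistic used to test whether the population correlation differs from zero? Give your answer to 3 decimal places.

7.420

t = r·√(n−2) / √(1−r²) with r = 0.544, n = 133
  = 0.544·√131 / √(1 − 0.295936)
  = 0.544·11.445523 / 0.839085
  = 6.226365 / 0.839085 = 7.420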